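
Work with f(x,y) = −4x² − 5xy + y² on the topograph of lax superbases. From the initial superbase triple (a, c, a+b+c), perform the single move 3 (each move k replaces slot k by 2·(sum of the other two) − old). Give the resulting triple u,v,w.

start (-4,1,-8) = (f(1,0),f(0,1),f(1,1))
replace slot 3: 2·((-4)+1) − (-8) = 2 → (-4,1,2)

-4,1,2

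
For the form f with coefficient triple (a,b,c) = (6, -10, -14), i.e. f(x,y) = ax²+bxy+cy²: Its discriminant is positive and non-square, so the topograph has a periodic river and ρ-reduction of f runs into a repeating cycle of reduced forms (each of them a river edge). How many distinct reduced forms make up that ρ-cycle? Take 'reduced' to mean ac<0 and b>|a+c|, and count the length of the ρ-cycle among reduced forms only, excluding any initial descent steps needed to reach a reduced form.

D = 436, ⌊√D⌋ = 20
descent: ρ → (-14,10,6)  [lands on river]
river: ρ → (6,14,-10)
river: ρ → (-10,6,10)
river: ρ → (10,14,-6)
river: ρ → (-6,10,14)
river: ρ → (14,18,-2)
river: ρ → (-2,18,14)
river: ρ → (14,10,-6)
river: ρ → (-6,14,10)
river: ρ → (10,6,-10)
river: ρ → (-10,14,6)
river: ρ → (6,10,-14)
river: ρ → (-14,18,2)
river: ρ → (2,18,-14)
ρ-cycle length = 14 (tail of 1 descent step not counted)

14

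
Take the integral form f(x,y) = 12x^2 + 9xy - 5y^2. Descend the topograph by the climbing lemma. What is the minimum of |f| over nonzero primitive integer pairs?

river: ρ → (-5,11,10)
river: ρ → (10,9,-6)
river: ρ → (-6,15,4)
river: ρ → (4,17,-2)
river: ρ → (-2,15,12)
river: ρ → (12,9,-5)
closes: descent 0, river 6
min |a| on river = 2

2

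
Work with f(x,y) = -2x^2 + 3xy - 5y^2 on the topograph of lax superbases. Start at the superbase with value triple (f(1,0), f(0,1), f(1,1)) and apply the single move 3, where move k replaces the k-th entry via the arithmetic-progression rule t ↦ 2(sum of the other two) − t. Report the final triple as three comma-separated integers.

start (-2,-5,-4) = (f(1,0),f(0,1),f(1,1))
replace slot 3: 2·((-2)+(-5)) − (-4) = -10 → (-2,-5,-10)

-2,-5,-10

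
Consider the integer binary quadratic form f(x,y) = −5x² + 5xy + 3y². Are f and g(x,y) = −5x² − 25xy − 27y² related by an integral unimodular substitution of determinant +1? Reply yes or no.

D₁ = 85, D₂ = 85
river cycle of f (length 6): (3, 7, -3), (-3, 5, 5), (5, 5, -3), (-3, 7, 3), (3, 5, -5), (-5, 5, 3)
river cycle of g (length 6): (-5, 5, 3), (3, 7, -3), (-3, 5, 5), (5, 5, -3), (-3, 7, 3), (3, 5, -5)
cycles coincide ⇒ equivalent

yes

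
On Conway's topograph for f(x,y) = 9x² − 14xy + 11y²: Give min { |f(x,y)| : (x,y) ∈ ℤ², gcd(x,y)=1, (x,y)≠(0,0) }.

translate: b→4 (≡-14 mod 18), so (9,-14,11)→(9,4,6)
flip: (9,4,6)→(6,-4,9)
reduced (well bottom): (6,-4,9) with a≤c, −a<b≤a
well minimum = a = 6

6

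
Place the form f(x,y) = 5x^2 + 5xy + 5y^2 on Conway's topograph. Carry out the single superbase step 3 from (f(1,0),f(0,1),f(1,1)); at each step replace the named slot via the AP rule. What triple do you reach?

start (5,5,15) = (f(1,0),f(0,1),f(1,1))
replace slot 3: 2·(5+5) − 15 = 5 → (5,5,5)

5,5,5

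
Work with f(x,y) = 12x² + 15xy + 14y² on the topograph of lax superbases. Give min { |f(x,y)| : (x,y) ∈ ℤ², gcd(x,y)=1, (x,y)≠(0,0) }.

translate: b→-9 (≡15 mod 24), so (12,15,14)→(12,-9,11)
flip: (12,-9,11)→(11,9,12)
reduced (well bottom): (11,9,12) with a≤c, −a<b≤a
well minimum = a = 11

11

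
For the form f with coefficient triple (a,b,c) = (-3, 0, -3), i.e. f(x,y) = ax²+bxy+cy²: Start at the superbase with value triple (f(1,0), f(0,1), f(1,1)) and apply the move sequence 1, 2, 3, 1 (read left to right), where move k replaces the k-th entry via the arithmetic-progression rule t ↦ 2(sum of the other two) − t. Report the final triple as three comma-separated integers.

start (-3,-3,-6) = (f(1,0),f(0,1),f(1,1))
replace slot 1: 2·((-3)+(-6)) − (-3) = -15 → (-15,-3,-6)
replace slot 2: 2·((-15)+(-6)) − (-3) = -39 → (-15,-39,-6)
replace slot 3: 2·((-15)+(-39)) − (-6) = -102 → (-15,-39,-102)
replace slot 1: 2·((-39)+(-102)) − (-15) = -267 → (-267,-39,-102)

-267,-39,-102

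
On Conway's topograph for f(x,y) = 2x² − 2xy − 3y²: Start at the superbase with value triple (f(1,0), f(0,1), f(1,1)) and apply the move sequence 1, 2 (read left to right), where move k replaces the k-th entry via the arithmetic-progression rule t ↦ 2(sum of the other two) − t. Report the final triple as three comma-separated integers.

start (2,-3,-3) = (f(1,0),f(0,1),f(1,1))
replace slot 1: 2·((-3)+(-3)) − 2 = -14 → (-14,-3,-3)
replace slot 2: 2·((-14)+(-3)) − (-3) = -31 → (-14,-31,-3)

-14,-31,-3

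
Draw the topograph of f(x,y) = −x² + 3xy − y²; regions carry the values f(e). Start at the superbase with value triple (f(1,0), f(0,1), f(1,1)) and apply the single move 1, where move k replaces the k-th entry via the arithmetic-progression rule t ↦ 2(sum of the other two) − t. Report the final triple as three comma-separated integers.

start (-1,-1,1) = (f(1,0),f(0,1),f(1,1))
replace slot 1: 2·((-1)+1) − (-1) = 1 → (1,-1,1)

1,-1,1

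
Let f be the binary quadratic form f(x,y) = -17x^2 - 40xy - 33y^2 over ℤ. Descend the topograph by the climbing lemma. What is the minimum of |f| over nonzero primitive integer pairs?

translate: b→6 (≡40 mod 34), so (17,40,33)→(17,6,10)
flip: (17,6,10)→(10,-6,17)
reduced (well bottom): (10,-6,17) with a≤c, −a<b≤a
well minimum |f| = |-10| = 10 (negative-definite)

10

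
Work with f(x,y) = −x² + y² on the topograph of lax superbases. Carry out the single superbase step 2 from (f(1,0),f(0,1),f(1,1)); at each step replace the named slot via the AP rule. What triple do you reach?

start (-1,1,0) = (f(1,0),f(0,1),f(1,1))
replace slot 2: 2·((-1)+0) − 1 = -3 → (-1,-3,0)

-1,-3,0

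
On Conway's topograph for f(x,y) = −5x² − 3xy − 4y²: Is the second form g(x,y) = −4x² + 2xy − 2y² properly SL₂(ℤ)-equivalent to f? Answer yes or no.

D₁ = -71, D₂ = -28
discriminants differ ⇒ not SL₂(ℤ)-equivalent

no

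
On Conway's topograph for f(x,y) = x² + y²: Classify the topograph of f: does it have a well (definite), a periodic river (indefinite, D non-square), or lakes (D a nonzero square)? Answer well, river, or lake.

D = b²−4ac = 0² − 4·1·1 = -4
D < 0 ⇒ definite ⇒ every region one sign ⇒ single well

well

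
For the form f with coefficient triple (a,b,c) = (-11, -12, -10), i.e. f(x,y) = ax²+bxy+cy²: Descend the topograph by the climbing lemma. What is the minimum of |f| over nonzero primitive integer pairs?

translate: b→-10 (≡12 mod 22), so (11,12,10)→(11,-10,9)
flip: (11,-10,9)→(9,10,11)
translate: b→-8 (≡10 mod 18), so (9,10,11)→(9,-8,10)
reduced (well bottom): (9,-8,10) with a≤c, −a<b≤a
well minimum |f| = |-9| = 9 (negative-definite)

9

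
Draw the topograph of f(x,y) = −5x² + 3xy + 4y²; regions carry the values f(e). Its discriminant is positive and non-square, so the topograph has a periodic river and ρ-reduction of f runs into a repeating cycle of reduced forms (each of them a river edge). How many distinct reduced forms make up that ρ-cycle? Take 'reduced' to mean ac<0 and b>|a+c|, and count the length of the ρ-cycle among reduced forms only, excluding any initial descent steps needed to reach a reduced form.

D = 89, ⌊√D⌋ = 9
river: ρ → (4,5,-4)
river: ρ → (-4,3,5)
river: ρ → (5,7,-2)
river: ρ → (-2,9,1)
river: ρ → (1,9,-2)
river: ρ → (-2,7,5)
river: ρ → (5,3,-4)
river: ρ → (-4,5,4)
river: ρ → (4,3,-5)
river: ρ → (-5,7,2)
river: ρ → (2,9,-1)
river: ρ → (-1,9,2)
river: ρ → (2,7,-5)
river: ρ → (-5,3,4)
ρ-cycle length = 14 (tail of 0 descent steps not counted)

14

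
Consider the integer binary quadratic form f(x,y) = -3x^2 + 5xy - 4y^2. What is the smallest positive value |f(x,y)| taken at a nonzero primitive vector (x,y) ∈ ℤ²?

translate: b→1 (≡-5 mod 6), so (3,-5,4)→(3,1,2)
flip: (3,1,2)→(2,-1,3)
reduced (well bottom): (2,-1,3) with a≤c, −a<b≤a
well minimum |f| = |-2| = 2 (negative-definite)

2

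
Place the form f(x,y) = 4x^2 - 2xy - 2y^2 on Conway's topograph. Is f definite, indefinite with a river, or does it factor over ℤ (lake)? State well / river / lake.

D = b²−4ac = (-2)² − 4·4·(-2) = 36
D = 6² is a perfect square ⇒ form factors over ℤ ⇒ lakes

lake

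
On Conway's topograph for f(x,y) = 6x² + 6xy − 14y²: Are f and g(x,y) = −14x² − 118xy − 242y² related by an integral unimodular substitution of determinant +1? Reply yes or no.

D₁ = 372, D₂ = 372
river cycle of f (length 2): (6, 18, -2), (-2, 18, 6)
river cycle of g (length 2): (6, 18, -2), (-2, 18, 6)
cycles coincide ⇒ equivalent

yes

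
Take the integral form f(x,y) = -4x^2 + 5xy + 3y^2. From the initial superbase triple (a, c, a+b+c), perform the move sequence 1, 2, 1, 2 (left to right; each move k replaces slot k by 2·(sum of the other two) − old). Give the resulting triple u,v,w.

start (-4,3,4) = (f(1,0),f(0,1),f(1,1))
replace slot 1: 2·(3+4) − (-4) = 18 → (18,3,4)
replace slot 2: 2·(18+4) − 3 = 41 → (18,41,4)
replace slot 1: 2·(41+4) − 18 = 72 → (72,41,4)
replace slot 2: 2·(72+4) − 41 = 111 → (72,111,4)

72,111,4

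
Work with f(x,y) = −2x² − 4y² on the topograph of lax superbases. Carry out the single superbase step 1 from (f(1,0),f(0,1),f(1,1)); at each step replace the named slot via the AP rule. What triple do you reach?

start (-2,-4,-6) = (f(1,0),f(0,1),f(1,1))
replace slot 1: 2·((-4)+(-6)) − (-2) = -18 → (-18,-4,-6)

-18,-4,-6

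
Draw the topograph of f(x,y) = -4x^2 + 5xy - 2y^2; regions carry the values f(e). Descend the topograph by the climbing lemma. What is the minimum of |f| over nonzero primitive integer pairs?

translate: b→3 (≡-5 mod 8), so (4,-5,2)→(4,3,1)
flip: (4,3,1)→(1,-3,4)
translate: b→1 (≡-3 mod 2), so (1,-3,4)→(1,1,2)
reduced (well bottom): (1,1,2) with a≤c, −a<b≤a
well minimum |f| = |-1| = 1 (negative-definite)

1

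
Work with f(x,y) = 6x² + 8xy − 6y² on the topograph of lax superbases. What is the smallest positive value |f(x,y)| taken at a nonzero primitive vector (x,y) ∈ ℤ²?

river: ρ → (-6,4,8)
river: ρ → (8,12,-2)
river: ρ → (-2,12,8)
river: ρ → (8,4,-6)
river: ρ → (-6,8,6)
river: ρ → (6,4,-8)
river: ρ → (-8,12,2)
river: ρ → (2,12,-8)
river: ρ → (-8,4,6)
river: ρ → (6,8,-6)
closes: descent 0, river 10
min |a| on river = 2

2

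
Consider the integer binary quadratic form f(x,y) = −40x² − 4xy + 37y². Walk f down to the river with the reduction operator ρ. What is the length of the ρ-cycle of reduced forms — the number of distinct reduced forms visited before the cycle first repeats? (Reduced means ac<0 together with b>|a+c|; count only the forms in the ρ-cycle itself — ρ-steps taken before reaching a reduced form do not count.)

D = 5936, ⌊√D⌋ = 77
descent: ρ → (37,4,-40)  [lands on river]
river: ρ → (-40,76,1)
river: ρ → (1,76,-40)
river: ρ → (-40,4,37)
river: ρ → (37,70,-7)
river: ρ → (-7,70,37)
ρ-cycle length = 6 (tail of 1 descent step not counted)

6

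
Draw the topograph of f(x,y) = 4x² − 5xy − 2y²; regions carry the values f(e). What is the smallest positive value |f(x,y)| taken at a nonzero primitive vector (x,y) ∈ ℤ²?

descent: ρ → (-2,5,4)  [lands on river]
river: ρ → (4,3,-3)
river: ρ → (-3,3,4)
river: ρ → (4,5,-2)
river: ρ → (-2,7,1)
river: ρ → (1,7,-2)
closes: descent 1, river 6
min |a| on river = 1

1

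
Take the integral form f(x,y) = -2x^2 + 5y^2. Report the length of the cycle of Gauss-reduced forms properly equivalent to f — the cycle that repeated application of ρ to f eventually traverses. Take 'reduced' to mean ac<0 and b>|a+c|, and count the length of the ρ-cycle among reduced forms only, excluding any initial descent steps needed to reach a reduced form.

D = 40, ⌊√D⌋ = 6
descent: ρ → (5,0,-2)
descent: ρ → (-2,4,3)  [lands on river]
river: ρ → (3,2,-3)
river: ρ → (-3,4,2)
river: ρ → (2,4,-3)
river: ρ → (-3,2,3)
river: ρ → (3,4,-2)
ρ-cycle length = 6 (tail of 2 descent steps not counted)

6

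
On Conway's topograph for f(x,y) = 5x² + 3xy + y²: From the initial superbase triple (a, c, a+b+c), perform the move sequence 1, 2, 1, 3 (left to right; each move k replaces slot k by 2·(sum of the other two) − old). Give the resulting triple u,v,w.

start (5,1,9) = (f(1,0),f(0,1),f(1,1))
replace slot 1: 2·(1+9) − 5 = 15 → (15,1,9)
replace slot 2: 2·(15+9) − 1 = 47 → (15,47,9)
replace slot 1: 2·(47+9) − 15 = 97 → (97,47,9)
replace slot 3: 2·(97+47) − 9 = 279 → (97,47,279)

97,47,279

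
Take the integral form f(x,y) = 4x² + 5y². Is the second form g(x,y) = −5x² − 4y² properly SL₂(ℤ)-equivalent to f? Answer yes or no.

D₁ = -80, D₂ = -80
f: reduced (well bottom): (4,0,5) with a≤c, −a<b≤a
g is negative-definite; reduce −g:
−g: flip: (5,0,4)→(4,0,5)
−g: reduced (well bottom): (4,0,5) with a≤c, −a<b≤a
flip sign back: reduced form of g is (-4,0,-5)
reduced forms (4, 0, 5) vs (-4, 0, -5) ⇒ inequivalent

no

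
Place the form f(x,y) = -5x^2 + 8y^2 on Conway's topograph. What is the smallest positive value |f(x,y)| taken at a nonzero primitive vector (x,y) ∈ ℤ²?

descent: ρ → (8,0,-5)
descent: ρ → (-5,10,3)  [lands on river]
river: ρ → (3,8,-8)
river: ρ → (-8,8,3)
river: ρ → (3,10,-5)
closes: descent 2, river 4
min |a| on river = 3

3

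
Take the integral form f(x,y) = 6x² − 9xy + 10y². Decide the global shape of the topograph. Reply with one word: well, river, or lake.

D = b²−4ac = (-9)² − 4·6·10 = -159
D < 0 ⇒ definite ⇒ every region one sign ⇒ single well

well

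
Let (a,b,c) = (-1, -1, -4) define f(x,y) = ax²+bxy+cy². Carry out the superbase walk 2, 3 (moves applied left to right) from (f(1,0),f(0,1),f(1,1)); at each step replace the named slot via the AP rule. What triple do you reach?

start (-1,-4,-6) = (f(1,0),f(0,1),f(1,1))
replace slot 2: 2·((-1)+(-6)) − (-4) = -10 → (-1,-10,-6)
replace slot 3: 2·((-1)+(-10)) − (-6) = -16 → (-1,-10,-16)

-1,-10,-16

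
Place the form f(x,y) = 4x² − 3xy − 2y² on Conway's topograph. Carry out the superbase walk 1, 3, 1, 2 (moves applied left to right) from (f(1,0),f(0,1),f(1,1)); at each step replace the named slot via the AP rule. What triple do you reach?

start (4,-2,-1) = (f(1,0),f(0,1),f(1,1))
replace slot 1: 2·((-2)+(-1)) − 4 = -10 → (-10,-2,-1)
replace slot 3: 2·((-10)+(-2)) − (-1) = -23 → (-10,-2,-23)
replace slot 1: 2·((-2)+(-23)) − (-10) = -40 → (-40,-2,-23)
replace slot 2: 2·((-40)+(-23)) − (-2) = -124 → (-40,-124,-23)

-40,-124,-23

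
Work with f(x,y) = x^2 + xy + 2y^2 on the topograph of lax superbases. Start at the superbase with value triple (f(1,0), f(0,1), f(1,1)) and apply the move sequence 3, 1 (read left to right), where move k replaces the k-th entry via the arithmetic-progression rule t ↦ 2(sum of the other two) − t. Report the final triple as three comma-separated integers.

start (1,2,4) = (f(1,0),f(0,1),f(1,1))
replace slot 3: 2·(1+2) − 4 = 2 → (1,2,2)
replace slot 1: 2·(2+2) − 1 = 7 → (7,2,2)

7,2,2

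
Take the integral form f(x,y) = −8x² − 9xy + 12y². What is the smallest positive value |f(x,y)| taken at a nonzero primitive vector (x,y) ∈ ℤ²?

descent: ρ → (12,9,-8)  [lands on river]
river: ρ → (-8,7,13)
river: ρ → (13,19,-2)
river: ρ → (-2,21,3)
river: ρ → (3,21,-2)
river: ρ → (-2,19,13)
river: ρ → (13,7,-8)
river: ρ → (-8,9,12)
river: ρ → (12,15,-5)
river: ρ → (-5,15,12)
closes: descent 1, river 10
min |a| on river = 2

2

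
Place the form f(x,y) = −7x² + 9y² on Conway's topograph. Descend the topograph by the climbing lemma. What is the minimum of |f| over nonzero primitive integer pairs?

descent: ρ → (9,0,-7)
descent: ρ → (-7,14,2)  [lands on river]
river: ρ → (2,14,-7)
closes: descent 2, river 2
min |a| on river = 2

2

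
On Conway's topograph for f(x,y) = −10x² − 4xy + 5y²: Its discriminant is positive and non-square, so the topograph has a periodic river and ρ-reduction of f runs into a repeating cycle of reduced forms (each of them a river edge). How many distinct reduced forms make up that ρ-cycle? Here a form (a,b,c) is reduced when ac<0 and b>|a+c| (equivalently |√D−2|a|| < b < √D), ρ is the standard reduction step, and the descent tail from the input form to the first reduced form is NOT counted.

D = 216, ⌊√D⌋ = 14
descent: ρ → (5,14,-1)  [lands on river]
river: ρ → (-1,14,5)
river: ρ → (5,6,-9)
river: ρ → (-9,12,2)
river: ρ → (2,12,-9)
river: ρ → (-9,6,5)
ρ-cycle length = 6 (tail of 1 descent step not counted)

6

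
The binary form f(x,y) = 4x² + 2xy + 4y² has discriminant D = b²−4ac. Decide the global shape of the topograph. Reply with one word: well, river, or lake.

D = b²−4ac = 2² − 4·4·4 = -60
D < 0 ⇒ definite ⇒ every region one sign ⇒ single well

well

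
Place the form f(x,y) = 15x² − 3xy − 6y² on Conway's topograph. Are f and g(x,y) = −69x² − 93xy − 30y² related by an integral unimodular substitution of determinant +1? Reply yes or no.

D₁ = 369, D₂ = 369
river cycle of f (length 10): (-6, 15, 6), (6, 9, -12), (-12, 15, 3), (3, 15, -12), (-12, 9, 6), (6, 15, -6), (-6, 9, 12), (12, 15, -3), (-3, 15, 12), (12, 9, -6)
river cycle of g (length 10): (-3, 15, 12), (12, 9, -6), (-6, 15, 6), (6, 9, -12), (-12, 15, 3), (3, 15, -12), (-12, 9, 6), (6, 15, -6), (-6, 9, 12), (12, 15, -3)
cycles coincide ⇒ equivalent

yes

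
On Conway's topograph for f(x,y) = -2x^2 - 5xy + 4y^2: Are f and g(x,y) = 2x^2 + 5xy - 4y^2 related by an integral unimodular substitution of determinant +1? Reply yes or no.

D₁ = 57, D₂ = 57
river cycle of f (length 6): (4, 5, -2), (-2, 7, 1), (1, 7, -2), (-2, 5, 4), (4, 3, -3), (-3, 3, 4)
river cycle of g (length 6): (-4, 3, 3), (3, 3, -4), (-4, 5, 2), (2, 7, -1), (-1, 7, 2), (2, 5, -4)
cycles differ ⇒ inequivalent

no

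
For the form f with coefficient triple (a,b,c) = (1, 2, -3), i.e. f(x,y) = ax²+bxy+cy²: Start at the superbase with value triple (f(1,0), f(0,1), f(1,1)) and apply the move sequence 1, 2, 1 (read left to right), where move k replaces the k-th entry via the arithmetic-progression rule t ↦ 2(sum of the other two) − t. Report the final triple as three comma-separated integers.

start (1,-3,0) = (f(1,0),f(0,1),f(1,1))
replace slot 1: 2·((-3)+0) − 1 = -7 → (-7,-3,0)
replace slot 2: 2·((-7)+0) − (-3) = -11 → (-7,-11,0)
replace slot 1: 2·((-11)+0) − (-7) = -15 → (-15,-11,0)

-15,-11,0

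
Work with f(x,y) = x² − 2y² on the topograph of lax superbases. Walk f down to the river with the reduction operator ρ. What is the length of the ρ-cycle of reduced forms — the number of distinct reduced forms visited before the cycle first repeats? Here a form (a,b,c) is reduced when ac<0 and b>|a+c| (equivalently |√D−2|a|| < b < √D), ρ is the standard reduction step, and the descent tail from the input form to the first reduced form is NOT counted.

D = 8, ⌊√D⌋ = 2
descent: ρ → (-2,0,1)
descent: ρ → (1,2,-1)  [lands on river]
river: ρ → (-1,2,1)
ρ-cycle length = 2 (tail of 2 descent steps not counted)

2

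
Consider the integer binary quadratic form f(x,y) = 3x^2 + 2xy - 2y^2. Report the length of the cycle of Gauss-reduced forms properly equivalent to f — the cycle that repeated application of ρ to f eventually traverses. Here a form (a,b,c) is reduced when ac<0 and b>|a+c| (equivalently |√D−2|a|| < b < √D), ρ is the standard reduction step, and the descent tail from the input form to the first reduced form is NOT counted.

D = 28, ⌊√D⌋ = 5
river: ρ → (-2,2,3)
river: ρ → (3,4,-1)
river: ρ → (-1,4,3)
river: ρ → (3,2,-2)
ρ-cycle length = 4 (tail of 0 descent steps not counted)

4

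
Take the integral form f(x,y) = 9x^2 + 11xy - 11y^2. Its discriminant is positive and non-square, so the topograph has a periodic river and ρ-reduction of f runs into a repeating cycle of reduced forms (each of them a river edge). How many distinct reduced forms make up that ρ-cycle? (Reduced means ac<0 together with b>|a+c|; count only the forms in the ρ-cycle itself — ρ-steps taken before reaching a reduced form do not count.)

D = 517, ⌊√D⌋ = 22
river: ρ → (-11,11,9)
river: ρ → (9,7,-13)
river: ρ → (-13,19,3)
river: ρ → (3,17,-19)
river: ρ → (-19,21,1)
river: ρ → (1,21,-19)
river: ρ → (-19,17,3)
river: ρ → (3,19,-13)
river: ρ → (-13,7,9)
river: ρ → (9,11,-11)
ρ-cycle length = 10 (tail of 0 descent steps not counted)

10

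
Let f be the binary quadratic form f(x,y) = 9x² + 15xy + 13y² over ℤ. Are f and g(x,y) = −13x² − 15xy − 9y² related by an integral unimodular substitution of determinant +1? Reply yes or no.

D₁ = -243, D₂ = -243
f: translate: b→-3 (≡15 mod 18), so (9,15,13)→(9,-3,7)
f: flip: (9,-3,7)→(7,3,9)
f: reduced (well bottom): (7,3,9) with a≤c, −a<b≤a
g is negative-definite; reduce −g:
−g: translate: b→-11 (≡15 mod 26), so (13,15,9)→(13,-11,7)
−g: flip: (13,-11,7)→(7,11,13)
−g: translate: b→-3 (≡11 mod 14), so (7,11,13)→(7,-3,9)
−g: reduced (well bottom): (7,-3,9) with a≤c, −a<b≤a
flip sign back: reduced form of g is (-7,3,-9)
reduced forms (7, 3, 9) vs (-7, 3, -9) ⇒ inequivalent

no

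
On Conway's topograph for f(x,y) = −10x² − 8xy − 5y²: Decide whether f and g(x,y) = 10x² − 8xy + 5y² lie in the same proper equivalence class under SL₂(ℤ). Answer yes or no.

D₁ = -136, D₂ = -136
f is negative-definite; reduce −f:
−f: flip: (10,8,5)→(5,-8,10)
−f: translate: b→2 (≡-8 mod 10), so (5,-8,10)→(5,2,7)
−f: reduced (well bottom): (5,2,7) with a≤c, −a<b≤a
flip sign back: reduced form of f is (-5,-2,-7)
g: flip: (10,-8,5)→(5,8,10)
g: translate: b→-2 (≡8 mod 10), so (5,8,10)→(5,-2,7)
g: reduced (well bottom): (5,-2,7) with a≤c, −a<b≤a
reduced forms (-5, -2, -7) vs (5, -2, 7) ⇒ inequivalent

no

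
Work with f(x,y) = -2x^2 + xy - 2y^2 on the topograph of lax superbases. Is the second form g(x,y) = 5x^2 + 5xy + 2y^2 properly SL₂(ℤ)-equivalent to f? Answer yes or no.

D₁ = -15, D₂ = -15
f is negative-definite; reduce −f:
−f: flip: (2,-1,2)→(2,1,2)
−f: reduced (well bottom): (2,1,2) with a≤c, −a<b≤a
flip sign back: reduced form of f is (-2,-1,-2)
g: flip: (5,5,2)→(2,-5,5)
g: translate: b→-1 (≡-5 mod 4), so (2,-5,5)→(2,-1,2)
g: flip: (2,-1,2)→(2,1,2)
g: reduced (well bottom): (2,1,2) with a≤c, −a<b≤a
reduced forms (-2, -1, -2) vs (2, 1, 2) ⇒ inequivalent

no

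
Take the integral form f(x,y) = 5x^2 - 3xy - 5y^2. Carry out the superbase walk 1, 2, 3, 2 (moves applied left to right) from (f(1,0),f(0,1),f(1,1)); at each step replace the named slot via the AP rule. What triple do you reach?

start (5,-5,-3) = (f(1,0),f(0,1),f(1,1))
replace slot 1: 2·((-5)+(-3)) − 5 = -21 → (-21,-5,-3)
replace slot 2: 2·((-21)+(-3)) − (-5) = -43 → (-21,-43,-3)
replace slot 3: 2·((-21)+(-43)) − (-3) = -125 → (-21,-43,-125)
replace slot 2: 2·((-21)+(-125)) − (-43) = -249 → (-21,-249,-125)

-21,-249,-125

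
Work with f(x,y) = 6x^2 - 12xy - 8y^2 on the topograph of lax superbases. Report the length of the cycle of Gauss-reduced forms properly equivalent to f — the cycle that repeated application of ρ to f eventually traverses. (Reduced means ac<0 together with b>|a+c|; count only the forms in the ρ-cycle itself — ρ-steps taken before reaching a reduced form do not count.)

D = 336, ⌊√D⌋ = 18
descent: ρ → (-8,12,6)  [lands on river]
river: ρ → (6,12,-8)
river: ρ → (-8,4,10)
river: ρ → (10,16,-2)
river: ρ → (-2,16,10)
river: ρ → (10,4,-8)
ρ-cycle length = 6 (tail of 1 descent step not counted)

6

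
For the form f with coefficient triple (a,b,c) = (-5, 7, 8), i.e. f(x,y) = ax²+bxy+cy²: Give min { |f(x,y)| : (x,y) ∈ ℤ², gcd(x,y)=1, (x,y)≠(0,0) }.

river: ρ → (8,9,-4)
river: ρ → (-4,7,10)
river: ρ → (10,13,-1)
river: ρ → (-1,13,10)
river: ρ → (10,7,-4)
river: ρ → (-4,9,8)
river: ρ → (8,7,-5)
river: ρ → (-5,13,2)
river: ρ → (2,11,-11)
river: ρ → (-11,11,2)
river: ρ → (2,13,-5)
river: ρ → (-5,7,8)
closes: descent 0, river 12
min |a| on river = 1

1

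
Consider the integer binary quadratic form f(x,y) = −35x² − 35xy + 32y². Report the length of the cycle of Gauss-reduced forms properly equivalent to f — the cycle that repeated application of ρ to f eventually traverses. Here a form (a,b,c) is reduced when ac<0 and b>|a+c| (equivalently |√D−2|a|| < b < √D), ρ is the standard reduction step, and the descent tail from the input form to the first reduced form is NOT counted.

D = 5705, ⌊√D⌋ = 75
descent: ρ → (32,35,-35)  [lands on river]
river: ρ → (-35,35,32)
river: ρ → (32,29,-38)
river: ρ → (-38,47,23)
river: ρ → (23,45,-40)
river: ρ → (-40,35,28)
river: ρ → (28,21,-47)
river: ρ → (-47,73,2)
river: ρ → (2,75,-10)
river: ρ → (-10,65,37)
river: ρ → (37,9,-38)
river: ρ → (-38,67,8)
river: ρ → (8,61,-62)
river: ρ → (-62,63,7)
river: ρ → (7,63,-62)
river: ρ → (-62,61,8)
river: ρ → (8,67,-38)
river: ρ → (-38,9,37)
river: ρ → (37,65,-10)
river: ρ → (-10,75,2)
river: ρ → (2,73,-47)
river: ρ → (-47,21,28)
river: ρ → (28,35,-40)
river: ρ → (-40,45,23)
river: ρ → (23,47,-38)
river: ρ → (-38,29,32)
ρ-cycle length = 26 (tail of 1 descent step not counted)

26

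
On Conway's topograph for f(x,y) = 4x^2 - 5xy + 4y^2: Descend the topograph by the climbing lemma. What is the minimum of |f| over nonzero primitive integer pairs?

translate: b→3 (≡-5 mod 8), so (4,-5,4)→(4,3,3)
flip: (4,3,3)→(3,-3,4)
translate: b→3 (≡-3 mod 6), so (3,-3,4)→(3,3,4)
reduced (well bottom): (3,3,4) with a≤c, −a<b≤a
well minimum = a = 3

3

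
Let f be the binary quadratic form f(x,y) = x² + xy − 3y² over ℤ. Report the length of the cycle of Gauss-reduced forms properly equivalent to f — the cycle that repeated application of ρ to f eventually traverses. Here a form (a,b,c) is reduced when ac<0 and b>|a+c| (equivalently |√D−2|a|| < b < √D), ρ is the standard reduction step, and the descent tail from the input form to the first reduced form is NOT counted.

D = 13, ⌊√D⌋ = 3
descent: ρ → (-3,-1,1)
descent: ρ → (1,3,-1)  [lands on river]
river: ρ → (-1,3,1)
ρ-cycle length = 2 (tail of 2 descent steps not counted)

2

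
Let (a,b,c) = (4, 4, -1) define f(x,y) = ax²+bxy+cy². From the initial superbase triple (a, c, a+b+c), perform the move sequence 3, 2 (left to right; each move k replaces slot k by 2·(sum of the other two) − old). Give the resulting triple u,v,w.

start (4,-1,7) = (f(1,0),f(0,1),f(1,1))
replace slot 3: 2·(4+(-1)) − 7 = -1 → (4,-1,-1)
replace slot 2: 2·(4+(-1)) − (-1) = 7 → (4,7,-1)

4,7,-1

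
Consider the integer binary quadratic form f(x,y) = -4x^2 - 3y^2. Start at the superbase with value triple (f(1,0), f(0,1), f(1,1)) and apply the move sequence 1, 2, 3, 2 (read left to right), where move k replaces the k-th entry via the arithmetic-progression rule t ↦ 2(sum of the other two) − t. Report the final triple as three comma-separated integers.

start (-4,-3,-7) = (f(1,0),f(0,1),f(1,1))
replace slot 1: 2·((-3)+(-7)) − (-4) = -16 → (-16,-3,-7)
replace slot 2: 2·((-16)+(-7)) − (-3) = -43 → (-16,-43,-7)
replace slot 3: 2·((-16)+(-43)) − (-7) = -111 → (-16,-43,-111)
replace slot 2: 2·((-16)+(-111)) − (-43) = -211 → (-16,-211,-111)

-16,-211,-111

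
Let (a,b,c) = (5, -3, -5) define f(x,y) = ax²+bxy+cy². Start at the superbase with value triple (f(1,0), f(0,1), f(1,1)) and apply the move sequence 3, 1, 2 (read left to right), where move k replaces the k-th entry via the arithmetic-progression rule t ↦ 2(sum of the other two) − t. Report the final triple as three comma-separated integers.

start (5,-5,-3) = (f(1,0),f(0,1),f(1,1))
replace slot 3: 2·(5+(-5)) − (-3) = 3 → (5,-5,3)
replace slot 1: 2·((-5)+3) − 5 = -9 → (-9,-5,3)
replace slot 2: 2·((-9)+3) − (-5) = -7 → (-9,-7,3)

-9,-7,3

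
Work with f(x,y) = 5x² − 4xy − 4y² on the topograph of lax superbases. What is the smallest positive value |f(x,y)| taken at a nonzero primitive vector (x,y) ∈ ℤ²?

descent: ρ → (-4,4,5)  [lands on river]
river: ρ → (5,6,-3)
river: ρ → (-3,6,5)
river: ρ → (5,4,-4)
closes: descent 1, river 4
min |a| on river = 3

3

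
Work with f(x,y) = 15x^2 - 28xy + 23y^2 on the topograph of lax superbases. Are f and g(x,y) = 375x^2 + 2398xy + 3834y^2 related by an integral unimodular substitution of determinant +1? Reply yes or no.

D₁ = -596, D₂ = -596
f: translate: b→2 (≡-28 mod 30), so (15,-28,23)→(15,2,10)
f: flip: (15,2,10)→(10,-2,15)
f: reduced (well bottom): (10,-2,15) with a≤c, −a<b≤a
g: translate: b→148 (≡2398 mod 750), so (375,2398,3834)→(375,148,15)
g: flip: (375,148,15)→(15,-148,375)
g: translate: b→2 (≡-148 mod 30), so (15,-148,375)→(15,2,10)
g: flip: (15,2,10)→(10,-2,15)
g: reduced (well bottom): (10,-2,15) with a≤c, −a<b≤a
reduced forms (10, -2, 15) vs (10, -2, 15) ⇒ equivalent

yes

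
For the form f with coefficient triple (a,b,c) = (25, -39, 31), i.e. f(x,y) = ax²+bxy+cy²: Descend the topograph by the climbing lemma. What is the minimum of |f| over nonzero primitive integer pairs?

translate: b→11 (≡-39 mod 50), so (25,-39,31)→(25,11,17)
flip: (25,11,17)→(17,-11,25)
reduced (well bottom): (17,-11,25) with a≤c, −a<b≤a
well minimum = a = 17

17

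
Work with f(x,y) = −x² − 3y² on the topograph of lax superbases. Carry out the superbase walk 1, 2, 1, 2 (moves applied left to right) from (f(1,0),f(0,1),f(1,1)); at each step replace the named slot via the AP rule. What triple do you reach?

start (-1,-3,-4) = (f(1,0),f(0,1),f(1,1))
replace slot 1: 2·((-3)+(-4)) − (-1) = -13 → (-13,-3,-4)
replace slot 2: 2·((-13)+(-4)) − (-3) = -31 → (-13,-31,-4)
replace slot 1: 2·((-31)+(-4)) − (-13) = -57 → (-57,-31,-4)
replace slot 2: 2·((-57)+(-4)) − (-31) = -91 → (-57,-91,-4)

-57,-91,-4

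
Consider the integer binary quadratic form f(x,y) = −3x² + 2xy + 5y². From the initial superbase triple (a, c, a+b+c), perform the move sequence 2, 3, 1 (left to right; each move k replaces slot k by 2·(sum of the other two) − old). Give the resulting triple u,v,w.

start (-3,5,4) = (f(1,0),f(0,1),f(1,1))
replace slot 2: 2·((-3)+4) − 5 = -3 → (-3,-3,4)
replace slot 3: 2·((-3)+(-3)) − 4 = -16 → (-3,-3,-16)
replace slot 1: 2·((-3)+(-16)) − (-3) = -35 → (-35,-3,-16)

-35,-3,-16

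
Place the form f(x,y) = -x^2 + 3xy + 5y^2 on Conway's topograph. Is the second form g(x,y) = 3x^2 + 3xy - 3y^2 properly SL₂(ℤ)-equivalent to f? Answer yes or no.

D₁ = 29, D₂ = 45
discriminants differ ⇒ not SL₂(ℤ)-equivalent

no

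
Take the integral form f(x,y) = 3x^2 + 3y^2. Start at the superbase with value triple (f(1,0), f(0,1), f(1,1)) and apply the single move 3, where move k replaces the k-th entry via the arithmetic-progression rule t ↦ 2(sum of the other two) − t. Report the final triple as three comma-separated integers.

start (3,3,6) = (f(1,0),f(0,1),f(1,1))
replace slot 3: 2·(3+3) − 6 = 6 → (3,3,6)

3,3,6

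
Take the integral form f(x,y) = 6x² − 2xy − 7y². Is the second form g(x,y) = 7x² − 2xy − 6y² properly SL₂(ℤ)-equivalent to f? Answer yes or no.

D₁ = 172, D₂ = 172
river cycle of f (length 10): (-7, 2, 6), (6, 10, -3), (-3, 8, 9), (9, 10, -2), (-2, 10, 9), (9, 8, -3), (-3, 10, 6), (6, 2, -7), (-7, 12, 1), (1, 12, -7)
river cycle of g (length 10): (-6, 2, 7), (7, 12, -1), (-1, 12, 7), (7, 2, -6), (-6, 10, 3), (3, 8, -9), (-9, 10, 2), (2, 10, -9), (-9, 8, 3), (3, 10, -6)
cycles differ ⇒ inequivalent

no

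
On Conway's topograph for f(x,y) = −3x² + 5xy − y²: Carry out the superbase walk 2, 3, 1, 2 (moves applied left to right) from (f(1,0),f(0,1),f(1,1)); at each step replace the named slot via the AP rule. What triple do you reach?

start (-3,-1,1) = (f(1,0),f(0,1),f(1,1))
replace slot 2: 2·((-3)+1) − (-1) = -3 → (-3,-3,1)
replace slot 3: 2·((-3)+(-3)) − 1 = -13 → (-3,-3,-13)
replace slot 1: 2·((-3)+(-13)) − (-3) = -29 → (-29,-3,-13)
replace slot 2: 2·((-29)+(-13)) − (-3) = -81 → (-29,-81,-13)

-29,-81,-13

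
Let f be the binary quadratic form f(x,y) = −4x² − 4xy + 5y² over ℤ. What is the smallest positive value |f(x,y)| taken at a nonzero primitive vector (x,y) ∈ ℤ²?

descent: ρ → (5,4,-4)  [lands on river]
river: ρ → (-4,4,5)
river: ρ → (5,6,-3)
river: ρ → (-3,6,5)
closes: descent 1, river 4
min |a| on river = 3

3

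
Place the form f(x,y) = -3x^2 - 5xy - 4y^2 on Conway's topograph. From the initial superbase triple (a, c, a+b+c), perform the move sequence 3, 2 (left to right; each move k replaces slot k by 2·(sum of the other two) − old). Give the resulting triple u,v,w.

start (-3,-4,-12) = (f(1,0),f(0,1),f(1,1))
replace slot 3: 2·((-3)+(-4)) − (-12) = -2 → (-3,-4,-2)
replace slot 2: 2·((-3)+(-2)) − (-4) = -6 → (-3,-6,-2)

-3,-6,-2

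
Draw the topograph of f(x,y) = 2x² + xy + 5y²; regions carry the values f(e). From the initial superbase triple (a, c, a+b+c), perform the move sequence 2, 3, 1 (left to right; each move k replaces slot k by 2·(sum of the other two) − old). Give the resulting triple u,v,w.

start (2,5,8) = (f(1,0),f(0,1),f(1,1))
replace slot 2: 2·(2+8) − 5 = 15 → (2,15,8)
replace slot 3: 2·(2+15) − 8 = 26 → (2,15,26)
replace slot 1: 2·(15+26) − 2 = 80 → (80,15,26)

80,15,26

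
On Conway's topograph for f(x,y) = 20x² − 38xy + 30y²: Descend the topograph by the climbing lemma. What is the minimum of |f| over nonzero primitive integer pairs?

translate: b→2 (≡-38 mod 40), so (20,-38,30)→(20,2,12)
flip: (20,2,12)→(12,-2,20)
reduced (well bottom): (12,-2,20) with a≤c, −a<b≤a
well minimum = a = 12

12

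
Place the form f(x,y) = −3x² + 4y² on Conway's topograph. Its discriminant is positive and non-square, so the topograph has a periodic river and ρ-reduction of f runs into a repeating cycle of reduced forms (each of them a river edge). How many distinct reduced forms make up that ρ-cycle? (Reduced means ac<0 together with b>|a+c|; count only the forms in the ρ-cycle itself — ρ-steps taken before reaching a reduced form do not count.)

D = 48, ⌊√D⌋ = 6
descent: ρ → (4,0,-3)
descent: ρ → (-3,6,1)  [lands on river]
river: ρ → (1,6,-3)
ρ-cycle length = 2 (tail of 2 descent steps not counted)

2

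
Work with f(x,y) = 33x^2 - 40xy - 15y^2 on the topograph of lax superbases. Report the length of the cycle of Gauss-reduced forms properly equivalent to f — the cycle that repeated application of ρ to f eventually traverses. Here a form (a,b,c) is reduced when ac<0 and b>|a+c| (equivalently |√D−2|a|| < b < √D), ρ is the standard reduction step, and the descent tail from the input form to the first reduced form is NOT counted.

D = 3580, ⌊√D⌋ = 59
descent: ρ → (-15,40,33)  [lands on river]
river: ρ → (33,26,-22)
river: ρ → (-22,18,37)
river: ρ → (37,56,-3)
river: ρ → (-3,58,18)
river: ρ → (18,50,-15)
ρ-cycle length = 6 (tail of 1 descent step not counted)

6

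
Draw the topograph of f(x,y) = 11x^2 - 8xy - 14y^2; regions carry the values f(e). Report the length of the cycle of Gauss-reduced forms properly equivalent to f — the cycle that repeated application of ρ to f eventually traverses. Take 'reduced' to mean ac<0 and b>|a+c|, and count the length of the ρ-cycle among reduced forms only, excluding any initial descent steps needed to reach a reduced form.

D = 680, ⌊√D⌋ = 26
descent: ρ → (-14,8,11)  [lands on river]
river: ρ → (11,14,-11)
river: ρ → (-11,8,14)
river: ρ → (14,20,-5)
river: ρ → (-5,20,14)
river: ρ → (14,8,-11)
river: ρ → (-11,14,11)
river: ρ → (11,8,-14)
river: ρ → (-14,20,5)
river: ρ → (5,20,-14)
ρ-cycle length = 10 (tail of 1 descent step not counted)

10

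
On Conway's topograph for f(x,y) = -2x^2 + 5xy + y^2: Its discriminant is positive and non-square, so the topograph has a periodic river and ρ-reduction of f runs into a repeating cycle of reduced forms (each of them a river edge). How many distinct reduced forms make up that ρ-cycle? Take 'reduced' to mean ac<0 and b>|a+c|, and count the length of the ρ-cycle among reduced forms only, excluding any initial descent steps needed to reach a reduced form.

D = 33, ⌊√D⌋ = 5
river: ρ → (1,5,-2)
river: ρ → (-2,3,3)
river: ρ → (3,3,-2)
river: ρ → (-2,5,1)
ρ-cycle length = 4 (tail of 0 descent steps not counted)

4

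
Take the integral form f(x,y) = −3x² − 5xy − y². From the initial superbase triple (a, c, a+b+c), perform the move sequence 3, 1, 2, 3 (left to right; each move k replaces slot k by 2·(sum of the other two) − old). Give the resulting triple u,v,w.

start (-3,-1,-9) = (f(1,0),f(0,1),f(1,1))
replace slot 3: 2·((-3)+(-1)) − (-9) = 1 → (-3,-1,1)
replace slot 1: 2·((-1)+1) − (-3) = 3 → (3,-1,1)
replace slot 2: 2·(3+1) − (-1) = 9 → (3,9,1)
replace slot 3: 2·(3+9) − 1 = 23 → (3,9,23)

3,9,23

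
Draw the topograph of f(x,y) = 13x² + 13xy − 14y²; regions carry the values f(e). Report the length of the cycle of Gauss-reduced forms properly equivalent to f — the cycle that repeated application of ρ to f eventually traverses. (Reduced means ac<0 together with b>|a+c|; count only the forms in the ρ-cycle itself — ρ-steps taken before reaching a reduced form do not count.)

D = 897, ⌊√D⌋ = 29
river: ρ → (-14,15,12)
river: ρ → (12,9,-17)
river: ρ → (-17,25,4)
river: ρ → (4,23,-23)
river: ρ → (-23,23,4)
river: ρ → (4,25,-17)
river: ρ → (-17,9,12)
river: ρ → (12,15,-14)
river: ρ → (-14,13,13)
river: ρ → (13,13,-14)
ρ-cycle length = 10 (tail of 0 descent steps not counted)

10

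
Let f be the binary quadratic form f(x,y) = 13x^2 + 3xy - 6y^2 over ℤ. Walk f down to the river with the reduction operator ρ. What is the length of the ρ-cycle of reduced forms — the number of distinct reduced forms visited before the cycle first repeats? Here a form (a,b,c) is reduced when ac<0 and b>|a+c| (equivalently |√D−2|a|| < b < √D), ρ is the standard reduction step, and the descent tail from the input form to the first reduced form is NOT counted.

D = 321, ⌊√D⌋ = 17
descent: ρ → (-6,9,10)  [lands on river]
river: ρ → (10,11,-5)
river: ρ → (-5,9,12)
river: ρ → (12,15,-2)
river: ρ → (-2,17,4)
river: ρ → (4,15,-6)
ρ-cycle length = 6 (tail of 1 descent step not counted)

6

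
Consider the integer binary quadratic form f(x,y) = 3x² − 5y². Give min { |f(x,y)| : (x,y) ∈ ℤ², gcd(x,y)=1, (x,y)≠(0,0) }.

descent: ρ → (-5,0,3)
descent: ρ → (3,6,-2)  [lands on river]
river: ρ → (-2,6,3)
closes: descent 2, river 2
min |a| on river = 2

2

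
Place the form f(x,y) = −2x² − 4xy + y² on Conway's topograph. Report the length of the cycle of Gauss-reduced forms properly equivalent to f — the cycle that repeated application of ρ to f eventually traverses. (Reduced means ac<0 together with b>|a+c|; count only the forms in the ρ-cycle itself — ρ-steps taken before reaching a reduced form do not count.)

D = 24, ⌊√D⌋ = 4
descent: ρ → (1,4,-2)  [lands on river]
river: ρ → (-2,4,1)
ρ-cycle length = 2 (tail of 1 descent step not counted)

2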